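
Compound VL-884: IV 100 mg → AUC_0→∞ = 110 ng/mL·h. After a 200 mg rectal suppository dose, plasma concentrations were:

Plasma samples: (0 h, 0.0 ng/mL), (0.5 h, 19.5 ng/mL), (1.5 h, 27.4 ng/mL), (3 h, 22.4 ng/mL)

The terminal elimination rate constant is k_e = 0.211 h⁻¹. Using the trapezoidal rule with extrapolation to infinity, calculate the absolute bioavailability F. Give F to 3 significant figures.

Trapezoidal AUC_0→3 (rectal suppository):
  [0→0.5]: (0.0+19.5)/2 × 0.5 = 4.875
  [0.5→1.5]: (19.5+27.4)/2 × 1 = 23.45
  [1.5→3]: (27.4+22.4)/2 × 1.5 = 37.35
  Sum = 65.675 ng/mL·h
Tail: C_last/k_e = 22.4/0.211 = 106.161
AUC_0→∞ (rectal suppository) = 65.675 + 106.161 = 171.836 ng/mL·h
F = (AUC_ev/D_ev)/(AUC_iv/D_iv) = (171.836/200)/(110/100) = 0.85918/1.1 = 0.7811

F = 0.781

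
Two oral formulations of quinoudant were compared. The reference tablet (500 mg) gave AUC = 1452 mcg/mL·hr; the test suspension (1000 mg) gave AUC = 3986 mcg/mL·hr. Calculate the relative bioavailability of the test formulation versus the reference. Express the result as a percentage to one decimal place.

F_rel = 137.3%

F_rel = (AUC_test/D_test) / (AUC_ref/D_ref)
      = (3986/1000) / (1452/500)
      = 3.986 / 2.904 = 1.3726 = 137.26%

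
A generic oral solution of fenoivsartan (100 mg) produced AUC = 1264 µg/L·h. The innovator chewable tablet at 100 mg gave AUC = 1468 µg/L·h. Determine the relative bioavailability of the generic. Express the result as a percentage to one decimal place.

F_rel = 86.1%

F_rel = (AUC_test/D_test) / (AUC_ref/D_ref)
      = (1264/100) / (1468/100)
      = 12.64 / 14.68 = 0.8610 = 86.10%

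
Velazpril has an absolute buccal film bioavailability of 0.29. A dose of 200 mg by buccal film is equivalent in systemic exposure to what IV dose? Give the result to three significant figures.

D_iv = 58.0 mg

Systemic exposure from an extravascular dose = F × D_ev, so the equivalent IV dose is F × D_ev.
D_iv = F × D_ev = 0.29 × 200 = 58 mg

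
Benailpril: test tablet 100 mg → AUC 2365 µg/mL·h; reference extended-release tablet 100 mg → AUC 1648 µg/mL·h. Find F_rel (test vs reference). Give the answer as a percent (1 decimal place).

F_rel = (AUC_test/D_test) / (AUC_ref/D_ref)
      = (2365/100) / (1648/100)
      = 23.65 / 16.48 = 1.4351 = 143.51%

F_rel = 143.5%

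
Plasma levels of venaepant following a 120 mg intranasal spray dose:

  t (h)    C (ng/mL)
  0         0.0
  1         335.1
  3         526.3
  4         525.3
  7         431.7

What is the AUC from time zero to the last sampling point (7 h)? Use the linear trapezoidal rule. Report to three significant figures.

Trapezoidal AUC_0→7:
  [0→1]: (0.0+335.1)/2 × 1 = 167.55
  [1→3]: (335.1+526.3)/2 × 2 = 861.4
  [3→4]: (526.3+525.3)/2 × 1 = 525.8
  [4→7]: (525.3+431.7)/2 × 3 = 1435.5
  Sum = 2990.25 ng/mL·h

AUC = 2990 ng/mL·h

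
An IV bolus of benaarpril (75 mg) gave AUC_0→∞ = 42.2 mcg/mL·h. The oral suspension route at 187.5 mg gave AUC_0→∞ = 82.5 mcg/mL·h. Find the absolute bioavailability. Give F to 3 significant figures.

F = 0.782

F = (AUC_ev / D_ev) / (AUC_iv / D_iv)
  = (82.5/187.5) / (42.2/75)
  = 0.44 / 0.562667 = 0.7820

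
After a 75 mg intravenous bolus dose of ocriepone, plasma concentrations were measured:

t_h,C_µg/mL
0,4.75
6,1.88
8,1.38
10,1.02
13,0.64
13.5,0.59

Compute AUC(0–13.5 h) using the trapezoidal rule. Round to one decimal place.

AUC = 28.3 µg/mL·h

Trapezoidal AUC_0→13.5:
  [0→6]: (4.75+1.88)/2 × 6 = 19.89
  [6→8]: (1.88+1.38)/2 × 2 = 3.26
  [8→10]: (1.38+1.02)/2 × 2 = 2.4
  [10→13]: (1.02+0.64)/2 × 3 = 2.49
  [13→13.5]: (0.64+0.59)/2 × 0.5 = 0.3075
  Sum = 28.3475 µg/mL·h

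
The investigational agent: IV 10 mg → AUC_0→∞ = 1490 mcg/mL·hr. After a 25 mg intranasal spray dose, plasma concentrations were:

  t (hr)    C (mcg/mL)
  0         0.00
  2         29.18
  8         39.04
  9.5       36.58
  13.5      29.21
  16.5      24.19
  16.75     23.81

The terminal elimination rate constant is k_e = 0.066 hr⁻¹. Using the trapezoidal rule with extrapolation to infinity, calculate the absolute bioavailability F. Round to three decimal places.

F = 0.233

Trapezoidal AUC_0→16.75 (intranasal spray):
  [0→2]: (0.00+29.18)/2 × 2 = 29.18
  [2→8]: (29.18+39.04)/2 × 6 = 204.66
  [8→9.5]: (39.04+36.58)/2 × 1.5 = 56.715
  [9.5→13.5]: (36.58+29.21)/2 × 4 = 131.58
  [13.5→16.5]: (29.21+24.19)/2 × 3 = 80.1
  [16.5→16.75]: (24.19+23.81)/2 × 0.25 = 6.0
  Sum = 508.235 mcg/mL·hr
Tail: C_last/k_e = 23.81/0.066 = 360.758
AUC_0→∞ (intranasal spray) = 508.235 + 360.758 = 868.993 mcg/mL·hr
F = (AUC_ev/D_ev)/(AUC_iv/D_iv) = (868.993/25)/(1490/10) = 34.75972/149 = 0.2333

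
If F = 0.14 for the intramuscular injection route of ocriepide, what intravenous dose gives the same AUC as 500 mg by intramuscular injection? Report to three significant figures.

D_iv = 70.0 mg

Systemic exposure from an extravascular dose = F × D_ev, so the equivalent IV dose is F × D_ev.
D_iv = F × D_ev = 0.14 × 500 = 70 mg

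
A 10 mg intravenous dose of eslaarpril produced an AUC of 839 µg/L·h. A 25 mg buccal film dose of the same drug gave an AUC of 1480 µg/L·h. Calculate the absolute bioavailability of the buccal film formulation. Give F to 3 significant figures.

F = 0.706

F = (AUC_ev / D_ev) / (AUC_iv / D_iv)
  = (1480/25) / (839/10)
  = 59.2 / 83.9 = 0.7056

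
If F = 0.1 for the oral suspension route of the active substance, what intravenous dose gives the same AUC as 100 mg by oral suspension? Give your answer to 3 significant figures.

D_iv = 10.0 mg

Systemic exposure from an extravascular dose = F × D_ev, so the equivalent IV dose is F × D_ev.
D_iv = F × D_ev = 0.1 × 100 = 10 mg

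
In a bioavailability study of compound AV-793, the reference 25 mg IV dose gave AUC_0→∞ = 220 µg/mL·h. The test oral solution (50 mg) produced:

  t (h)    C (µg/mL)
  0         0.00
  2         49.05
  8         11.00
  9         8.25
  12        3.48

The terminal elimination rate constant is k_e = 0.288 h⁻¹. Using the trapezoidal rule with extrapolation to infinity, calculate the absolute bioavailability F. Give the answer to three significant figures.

F = 0.610

Trapezoidal AUC_0→12 (oral solution):
  [0→2]: (0.00+49.05)/2 × 2 = 49.05
  [2→8]: (49.05+11.00)/2 × 6 = 180.15
  [8→9]: (11.00+8.25)/2 × 1 = 9.625
  [9→12]: (8.25+3.48)/2 × 3 = 17.595
  Sum = 256.42 µg/mL·h
Tail: C_last/k_e = 3.48/0.288 = 12.083
AUC_0→∞ (oral solution) = 256.42 + 12.083 = 268.503 µg/mL·h
F = (AUC_ev/D_ev)/(AUC_iv/D_iv) = (268.503/50)/(220/25) = 5.37006/8.8 = 0.6102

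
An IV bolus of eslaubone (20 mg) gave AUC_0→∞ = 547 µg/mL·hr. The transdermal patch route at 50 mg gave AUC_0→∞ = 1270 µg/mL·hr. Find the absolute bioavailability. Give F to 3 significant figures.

F = (AUC_ev / D_ev) / (AUC_iv / D_iv)
  = (1270/50) / (547/20)
  = 25.4 / 27.35 = 0.9287

F = 0.929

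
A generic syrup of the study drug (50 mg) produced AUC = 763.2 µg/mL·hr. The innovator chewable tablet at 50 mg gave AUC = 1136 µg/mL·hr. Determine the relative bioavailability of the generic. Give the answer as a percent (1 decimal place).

F_rel = (AUC_test/D_test) / (AUC_ref/D_ref)
      = (763.2/50) / (1136/50)
      = 15.264 / 22.72 = 0.6718 = 67.18%

F_rel = 67.2%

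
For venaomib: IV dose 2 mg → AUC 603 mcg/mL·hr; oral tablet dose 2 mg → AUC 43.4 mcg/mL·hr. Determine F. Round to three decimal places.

F = (AUC_ev / D_ev) / (AUC_iv / D_iv)
  = (43.4/2) / (603/2)
  = 21.7 / 301.5 = 0.0720

F = 0.072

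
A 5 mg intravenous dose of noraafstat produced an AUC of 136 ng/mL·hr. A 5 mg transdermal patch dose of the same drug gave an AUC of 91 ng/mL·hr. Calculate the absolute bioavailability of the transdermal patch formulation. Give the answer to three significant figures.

F = (AUC_ev / D_ev) / (AUC_iv / D_iv)
  = (91/5) / (136/5)
  = 18.2 / 27.2 = 0.6691

F = 0.669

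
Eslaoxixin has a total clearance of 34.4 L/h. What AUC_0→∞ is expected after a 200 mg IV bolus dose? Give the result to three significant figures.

AUC = 5.81 mg/L·h

AUC_0→∞ = Dose_iv / CL
        = 200 / 34.4 = 5.81395 mg/L·h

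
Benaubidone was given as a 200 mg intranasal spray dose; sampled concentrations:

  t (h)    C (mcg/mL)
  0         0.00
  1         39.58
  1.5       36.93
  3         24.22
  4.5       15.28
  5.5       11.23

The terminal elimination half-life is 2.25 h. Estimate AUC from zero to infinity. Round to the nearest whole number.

AUC = 164 mcg/mL·h

Trapezoidal AUC_0→5.5:
  [0→1]: (0.00+39.58)/2 × 1 = 19.79
  [1→1.5]: (39.58+36.93)/2 × 0.5 = 19.1275
  [1.5→3]: (36.93+24.22)/2 × 1.5 = 45.8625
  [3→4.5]: (24.22+15.28)/2 × 1.5 = 29.625
  [4.5→5.5]: (15.28+11.23)/2 × 1 = 13.255
  Sum = 127.66 mcg/mL·h
k_e = ln2 / t½ = 0.693147 / 2.25 = 0.3081 h^-1
Extrapolated tail: C_last / k_e = 11.23 / 0.3081 = 36.449
AUC_0→∞ = 127.66 + 36.449 = 164.109 mcg/mL·h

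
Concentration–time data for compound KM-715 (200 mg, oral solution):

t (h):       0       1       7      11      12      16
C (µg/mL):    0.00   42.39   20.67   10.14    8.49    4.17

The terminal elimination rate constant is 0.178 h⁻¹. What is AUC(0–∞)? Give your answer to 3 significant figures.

Trapezoidal AUC_0→16:
  [0→1]: (0.00+42.39)/2 × 1 = 21.195
  [1→7]: (42.39+20.67)/2 × 6 = 189.18
  [7→11]: (20.67+10.14)/2 × 4 = 61.62
  [11→12]: (10.14+8.49)/2 × 1 = 9.315
  [12→16]: (8.49+4.17)/2 × 4 = 25.32
  Sum = 306.63 µg/mL·h
Extrapolated tail: C_last / k_e = 4.17 / 0.178 = 23.427
AUC_0→∞ = 306.63 + 23.427 = 330.057 µg/mL·h

AUC = 330 µg/mL·h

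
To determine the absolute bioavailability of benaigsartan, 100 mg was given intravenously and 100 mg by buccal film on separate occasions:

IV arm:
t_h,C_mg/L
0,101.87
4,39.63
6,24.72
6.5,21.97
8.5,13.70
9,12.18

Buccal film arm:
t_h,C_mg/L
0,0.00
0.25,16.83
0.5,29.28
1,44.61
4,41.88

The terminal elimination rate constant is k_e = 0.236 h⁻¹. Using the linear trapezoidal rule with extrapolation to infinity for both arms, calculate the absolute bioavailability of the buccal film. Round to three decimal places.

F = 0.737

Trapezoidal AUC_0→9 (IV):
  [0→4]: (101.87+39.63)/2 × 4 = 283.0
  [4→6]: (39.63+24.72)/2 × 2 = 64.35
  [6→6.5]: (24.72+21.97)/2 × 0.5 = 11.6725
  [6.5→8.5]: (21.97+13.70)/2 × 2 = 35.67
  [8.5→9]: (13.70+12.18)/2 × 0.5 = 6.47
  Sum = 401.1625 mg/L·h
IV tail: 12.18/0.236 = 51.610; AUC_iv,0→∞ = 401.1625 + 51.610 = 452.7725 mg/L·h
Trapezoidal AUC_0→4 (buccal film):
  [0→0.25]: (0.00+16.83)/2 × 0.25 = 2.10375
  [0.25→0.5]: (16.83+29.28)/2 × 0.25 = 5.76375
  [0.5→1]: (29.28+44.61)/2 × 0.5 = 18.4725
  [1→4]: (44.61+41.88)/2 × 3 = 129.735
  Sum = 156.075 mg/L·h
buccal film tail: 41.88/0.236 = 177.458; AUC_ev,0→∞ = 156.075 + 177.458 = 333.533 mg/L·h
F = (AUC_ev/D_ev)/(AUC_iv/D_iv) = (333.533/100)/(452.7725/100) = 3.33533/4.527725 = 0.7366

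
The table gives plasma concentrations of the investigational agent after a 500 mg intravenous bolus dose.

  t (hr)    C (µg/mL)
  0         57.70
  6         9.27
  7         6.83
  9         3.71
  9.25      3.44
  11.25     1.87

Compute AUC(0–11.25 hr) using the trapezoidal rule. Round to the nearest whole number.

AUC = 226 µg/mL·hr

Trapezoidal AUC_0→11.25:
  [0→6]: (57.70+9.27)/2 × 6 = 200.91
  [6→7]: (9.27+6.83)/2 × 1 = 8.05
  [7→9]: (6.83+3.71)/2 × 2 = 10.54
  [9→9.25]: (3.71+3.44)/2 × 0.25 = 0.89375
  [9.25→11.25]: (3.44+1.87)/2 × 2 = 5.31
  Sum = 225.70375 µg/mL·hr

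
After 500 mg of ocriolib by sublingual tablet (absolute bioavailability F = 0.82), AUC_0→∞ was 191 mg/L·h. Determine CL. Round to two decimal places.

CL = 2.15 L/h

CL = F × Dose / AUC_0→∞
   = 0.82 × 500 / 191 = 2.1466 L/h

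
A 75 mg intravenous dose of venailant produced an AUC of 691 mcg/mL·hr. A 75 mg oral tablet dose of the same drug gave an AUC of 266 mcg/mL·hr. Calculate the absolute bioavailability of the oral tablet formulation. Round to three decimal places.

F = 0.385

F = (AUC_ev / D_ev) / (AUC_iv / D_iv)
  = (266/75) / (691/75)
  = 3.54667 / 9.21333 = 0.3849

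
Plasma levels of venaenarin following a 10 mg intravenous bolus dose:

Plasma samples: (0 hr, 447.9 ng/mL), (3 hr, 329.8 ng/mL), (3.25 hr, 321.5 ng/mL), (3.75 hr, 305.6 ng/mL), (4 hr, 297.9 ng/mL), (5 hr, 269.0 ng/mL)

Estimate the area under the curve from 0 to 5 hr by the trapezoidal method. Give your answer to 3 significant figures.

Trapezoidal AUC_0→5:
  [0→3]: (447.9+329.8)/2 × 3 = 1166.55
  [3→3.25]: (329.8+321.5)/2 × 0.25 = 81.4125
  [3.25→3.75]: (321.5+305.6)/2 × 0.5 = 156.775
  [3.75→4]: (305.6+297.9)/2 × 0.25 = 75.4375
  [4→5]: (297.9+269.0)/2 × 1 = 283.45
  Sum = 1763.625 ng/mL·hr

AUC = 1760 ng/mL·hr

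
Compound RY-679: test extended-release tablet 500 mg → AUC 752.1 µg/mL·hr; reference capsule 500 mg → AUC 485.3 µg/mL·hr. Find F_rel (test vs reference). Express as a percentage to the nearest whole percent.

F_rel = (AUC_test/D_test) / (AUC_ref/D_ref)
      = (752.1/500) / (485.3/500)
      = 1.5042 / 0.9706 = 1.5498 = 154.98%

F_rel = 155%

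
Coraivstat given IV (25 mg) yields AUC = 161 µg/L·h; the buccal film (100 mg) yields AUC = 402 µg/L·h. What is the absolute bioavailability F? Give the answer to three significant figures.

F = 0.624

F = (AUC_ev / D_ev) / (AUC_iv / D_iv)
  = (402/100) / (161/25)
  = 4.02 / 6.44 = 0.6242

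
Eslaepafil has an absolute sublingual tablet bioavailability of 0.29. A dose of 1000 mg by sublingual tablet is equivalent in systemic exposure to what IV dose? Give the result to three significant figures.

Systemic exposure from an extravascular dose = F × D_ev, so the equivalent IV dose is F × D_ev.
D_iv = F × D_ev = 0.29 × 1000 = 290 mg

D_iv = 290 mg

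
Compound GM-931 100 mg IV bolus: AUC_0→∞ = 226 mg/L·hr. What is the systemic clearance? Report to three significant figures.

CL = 0.442 L/hr

CL = Dose_iv / AUC_0→∞
   = 100 / 226 = 0.442478 L/hr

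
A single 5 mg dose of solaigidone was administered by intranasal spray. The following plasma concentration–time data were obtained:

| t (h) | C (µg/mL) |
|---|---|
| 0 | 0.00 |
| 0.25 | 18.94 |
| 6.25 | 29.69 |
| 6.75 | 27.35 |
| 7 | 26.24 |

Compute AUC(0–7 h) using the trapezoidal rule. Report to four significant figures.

AUC = 169.2 µg/mL·h

Trapezoidal AUC_0→7:
  [0→0.25]: (0.00+18.94)/2 × 0.25 = 2.3675
  [0.25→6.25]: (18.94+29.69)/2 × 6 = 145.89
  [6.25→6.75]: (29.69+27.35)/2 × 0.5 = 14.26
  [6.75→7]: (27.35+26.24)/2 × 0.25 = 6.69875
  Sum = 169.21625 µg/mL·h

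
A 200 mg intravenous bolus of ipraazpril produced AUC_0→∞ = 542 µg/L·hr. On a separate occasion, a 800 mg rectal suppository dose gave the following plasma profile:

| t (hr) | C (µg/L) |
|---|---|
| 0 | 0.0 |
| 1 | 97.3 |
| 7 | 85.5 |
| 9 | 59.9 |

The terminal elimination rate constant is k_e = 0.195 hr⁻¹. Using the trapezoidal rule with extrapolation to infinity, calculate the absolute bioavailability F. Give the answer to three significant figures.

Trapezoidal AUC_0→9 (rectal suppository):
  [0→1]: (0.0+97.3)/2 × 1 = 48.65
  [1→7]: (97.3+85.5)/2 × 6 = 548.4
  [7→9]: (85.5+59.9)/2 × 2 = 145.4
  Sum = 742.45 µg/L·hr
Tail: C_last/k_e = 59.9/0.195 = 307.179
AUC_0→∞ (rectal suppository) = 742.45 + 307.179 = 1049.629 µg/L·hr
F = (AUC_ev/D_ev)/(AUC_iv/D_iv) = (1049.629/800)/(542/200) = 1.31204/2.71 = 0.4841

F = 0.484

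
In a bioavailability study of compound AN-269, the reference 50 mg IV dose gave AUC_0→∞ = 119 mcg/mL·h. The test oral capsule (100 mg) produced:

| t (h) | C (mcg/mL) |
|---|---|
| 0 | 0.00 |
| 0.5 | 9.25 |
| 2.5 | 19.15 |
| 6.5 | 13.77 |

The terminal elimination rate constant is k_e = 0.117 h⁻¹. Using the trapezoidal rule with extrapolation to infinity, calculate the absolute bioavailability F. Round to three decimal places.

Trapezoidal AUC_0→6.5 (oral capsule):
  [0→0.5]: (0.00+9.25)/2 × 0.5 = 2.3125
  [0.5→2.5]: (9.25+19.15)/2 × 2 = 28.4
  [2.5→6.5]: (19.15+13.77)/2 × 4 = 65.84
  Sum = 96.5525 mcg/mL·h
Tail: C_last/k_e = 13.77/0.117 = 117.692
AUC_0→∞ (oral capsule) = 96.5525 + 117.692 = 214.2445 mcg/mL·h
F = (AUC_ev/D_ev)/(AUC_iv/D_iv) = (214.2445/100)/(119/50) = 2.142445/2.38 = 0.9002

F = 0.900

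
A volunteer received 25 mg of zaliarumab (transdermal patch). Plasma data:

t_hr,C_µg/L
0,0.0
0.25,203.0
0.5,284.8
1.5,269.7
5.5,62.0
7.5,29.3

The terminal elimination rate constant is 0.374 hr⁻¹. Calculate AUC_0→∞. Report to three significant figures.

Trapezoidal AUC_0→7.5:
  [0→0.25]: (0.0+203.0)/2 × 0.25 = 25.375
  [0.25→0.5]: (203.0+284.8)/2 × 0.25 = 60.975
  [0.5→1.5]: (284.8+269.7)/2 × 1 = 277.25
  [1.5→5.5]: (269.7+62.0)/2 × 4 = 663.4
  [5.5→7.5]: (62.0+29.3)/2 × 2 = 91.3
  Sum = 1118.3 µg/L·hr
Extrapolated tail: C_last / k_e = 29.3 / 0.374 = 78.342
AUC_0→∞ = 1118.3 + 78.342 = 1196.642 µg/L·hr

AUC = 1200 µg/L·hr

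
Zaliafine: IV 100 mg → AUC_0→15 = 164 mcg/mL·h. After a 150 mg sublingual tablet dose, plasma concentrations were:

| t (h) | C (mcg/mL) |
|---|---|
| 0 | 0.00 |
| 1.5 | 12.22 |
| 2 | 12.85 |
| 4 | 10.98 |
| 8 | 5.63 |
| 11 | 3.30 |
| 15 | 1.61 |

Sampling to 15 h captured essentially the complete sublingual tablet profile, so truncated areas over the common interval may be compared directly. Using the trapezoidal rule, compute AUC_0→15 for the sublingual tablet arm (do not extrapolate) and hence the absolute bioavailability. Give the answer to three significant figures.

Trapezoidal AUC_0→15 (sublingual tablet):
  [0→1.5]: (0.00+12.22)/2 × 1.5 = 9.165
  [1.5→2]: (12.22+12.85)/2 × 0.5 = 6.2675
  [2→4]: (12.85+10.98)/2 × 2 = 23.83
  [4→8]: (10.98+5.63)/2 × 4 = 33.22
  [8→11]: (5.63+3.30)/2 × 3 = 13.395
  [11→15]: (3.30+1.61)/2 × 4 = 9.82
  Sum = 95.6975 mcg/mL·h
F = (AUC_ev/D_ev)/(AUC_iv/D_iv) = (95.6975/150)/(164/100) = 0.637983/1.64 = 0.3890

F = 0.389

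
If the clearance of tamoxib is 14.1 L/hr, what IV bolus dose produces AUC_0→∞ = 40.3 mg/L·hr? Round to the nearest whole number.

Dose = 568 mg

Dose_iv = CL × AUC_0→∞
     = 14.1 × 40.3 = 568.23 mg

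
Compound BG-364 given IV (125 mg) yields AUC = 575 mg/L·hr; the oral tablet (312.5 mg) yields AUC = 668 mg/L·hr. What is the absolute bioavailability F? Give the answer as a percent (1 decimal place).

F = 46.5%

F = (AUC_ev / D_ev) / (AUC_iv / D_iv)
  = (668/312.5) / (575/125)
  = 2.1376 / 4.6 = 0.4647
  = 46.47%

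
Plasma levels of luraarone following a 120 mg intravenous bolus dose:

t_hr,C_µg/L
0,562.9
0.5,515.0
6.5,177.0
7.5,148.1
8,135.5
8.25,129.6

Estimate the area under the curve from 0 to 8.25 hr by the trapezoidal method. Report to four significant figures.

AUC = 2612 µg/L·hr

Trapezoidal AUC_0→8.25:
  [0→0.5]: (562.9+515.0)/2 × 0.5 = 269.475
  [0.5→6.5]: (515.0+177.0)/2 × 6 = 2076.0
  [6.5→7.5]: (177.0+148.1)/2 × 1 = 162.55
  [7.5→8]: (148.1+135.5)/2 × 0.5 = 70.9
  [8→8.25]: (135.5+129.6)/2 × 0.25 = 33.1375
  Sum = 2612.0625 µg/L·hr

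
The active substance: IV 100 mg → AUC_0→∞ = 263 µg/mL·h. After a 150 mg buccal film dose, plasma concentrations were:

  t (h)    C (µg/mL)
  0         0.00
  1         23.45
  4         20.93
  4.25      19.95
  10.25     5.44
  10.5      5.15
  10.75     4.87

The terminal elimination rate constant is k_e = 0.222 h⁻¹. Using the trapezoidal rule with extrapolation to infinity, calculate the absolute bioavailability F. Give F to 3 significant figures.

Trapezoidal AUC_0→10.75 (buccal film):
  [0→1]: (0.00+23.45)/2 × 1 = 11.725
  [1→4]: (23.45+20.93)/2 × 3 = 66.57
  [4→4.25]: (20.93+19.95)/2 × 0.25 = 5.11
  [4.25→10.25]: (19.95+5.44)/2 × 6 = 76.17
  [10.25→10.5]: (5.44+5.15)/2 × 0.25 = 1.32375
  [10.5→10.75]: (5.15+4.87)/2 × 0.25 = 1.2525
  Sum = 162.15125 µg/mL·h
Tail: C_last/k_e = 4.87/0.222 = 21.937
AUC_0→∞ (buccal film) = 162.15125 + 21.937 = 184.08825 µg/mL·h
F = (AUC_ev/D_ev)/(AUC_iv/D_iv) = (184.08825/150)/(263/100) = 1.227255/2.63 = 0.4666

F = 0.467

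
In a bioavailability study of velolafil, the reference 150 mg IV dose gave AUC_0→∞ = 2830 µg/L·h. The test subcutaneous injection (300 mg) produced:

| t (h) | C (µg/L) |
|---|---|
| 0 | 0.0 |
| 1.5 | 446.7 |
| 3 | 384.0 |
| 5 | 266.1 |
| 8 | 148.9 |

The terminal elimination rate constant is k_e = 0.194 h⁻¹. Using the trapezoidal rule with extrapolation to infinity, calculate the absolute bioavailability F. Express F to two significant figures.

F = 0.53

Trapezoidal AUC_0→8 (subcutaneous injection):
  [0→1.5]: (0.0+446.7)/2 × 1.5 = 335.025
  [1.5→3]: (446.7+384.0)/2 × 1.5 = 623.025
  [3→5]: (384.0+266.1)/2 × 2 = 650.1
  [5→8]: (266.1+148.9)/2 × 3 = 622.5
  Sum = 2230.65 µg/L·h
Tail: C_last/k_e = 148.9/0.194 = 767.526
AUC_0→∞ (subcutaneous injection) = 2230.65 + 767.526 = 2998.176 µg/L·h
F = (AUC_ev/D_ev)/(AUC_iv/D_iv) = (2998.176/300)/(2830/150) = 9.99392/18.8667 = 0.5297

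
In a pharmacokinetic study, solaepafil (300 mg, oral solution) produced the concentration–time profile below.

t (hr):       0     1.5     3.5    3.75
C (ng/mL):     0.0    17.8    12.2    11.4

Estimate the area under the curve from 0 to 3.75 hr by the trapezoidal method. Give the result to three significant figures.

AUC = 46.3 ng/mL·hr

Trapezoidal AUC_0→3.75:
  [0→1.5]: (0.0+17.8)/2 × 1.5 = 13.35
  [1.5→3.5]: (17.8+12.2)/2 × 2 = 30.0
  [3.5→3.75]: (12.2+11.4)/2 × 0.25 = 2.95
  Sum = 46.3 ng/mL·hr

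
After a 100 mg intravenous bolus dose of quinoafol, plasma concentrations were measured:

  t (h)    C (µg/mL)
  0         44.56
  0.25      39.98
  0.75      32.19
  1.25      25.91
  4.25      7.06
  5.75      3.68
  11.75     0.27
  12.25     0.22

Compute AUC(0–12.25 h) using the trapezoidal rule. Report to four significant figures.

Trapezoidal AUC_0→12.25:
  [0→0.25]: (44.56+39.98)/2 × 0.25 = 10.5675
  [0.25→0.75]: (39.98+32.19)/2 × 0.5 = 18.0425
  [0.75→1.25]: (32.19+25.91)/2 × 0.5 = 14.525
  [1.25→4.25]: (25.91+7.06)/2 × 3 = 49.455
  [4.25→5.75]: (7.06+3.68)/2 × 1.5 = 8.055
  [5.75→11.75]: (3.68+0.27)/2 × 6 = 11.85
  [11.75→12.25]: (0.27+0.22)/2 × 0.5 = 0.1225
  Sum = 112.6175 µg/mL·h

AUC = 112.6 µg/mL·h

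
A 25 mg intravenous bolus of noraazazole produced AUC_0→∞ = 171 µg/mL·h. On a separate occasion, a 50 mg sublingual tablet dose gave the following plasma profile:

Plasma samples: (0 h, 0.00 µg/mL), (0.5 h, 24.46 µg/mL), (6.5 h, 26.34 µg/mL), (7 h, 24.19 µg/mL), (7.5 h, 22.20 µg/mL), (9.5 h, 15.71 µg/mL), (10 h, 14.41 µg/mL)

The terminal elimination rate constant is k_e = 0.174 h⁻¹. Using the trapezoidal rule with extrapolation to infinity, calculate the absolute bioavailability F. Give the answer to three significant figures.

Trapezoidal AUC_0→10 (sublingual tablet):
  [0→0.5]: (0.00+24.46)/2 × 0.5 = 6.115
  [0.5→6.5]: (24.46+26.34)/2 × 6 = 152.4
  [6.5→7]: (26.34+24.19)/2 × 0.5 = 12.6325
  [7→7.5]: (24.19+22.20)/2 × 0.5 = 11.5975
  [7.5→9.5]: (22.20+15.71)/2 × 2 = 37.91
  [9.5→10]: (15.71+14.41)/2 × 0.5 = 7.53
  Sum = 228.185 µg/mL·h
Tail: C_last/k_e = 14.41/0.174 = 82.816
AUC_0→∞ (sublingual tablet) = 228.185 + 82.816 = 311.001 µg/mL·h
F = (AUC_ev/D_ev)/(AUC_iv/D_iv) = (311.001/50)/(171/25) = 6.22002/6.84 = 0.9094

F = 0.909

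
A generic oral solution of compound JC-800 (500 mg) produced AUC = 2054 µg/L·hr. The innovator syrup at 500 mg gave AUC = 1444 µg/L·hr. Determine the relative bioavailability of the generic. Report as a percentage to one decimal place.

F_rel = 142.2%

F_rel = (AUC_test/D_test) / (AUC_ref/D_ref)
      = (2054/500) / (1444/500)
      = 4.108 / 2.888 = 1.4224 = 142.24%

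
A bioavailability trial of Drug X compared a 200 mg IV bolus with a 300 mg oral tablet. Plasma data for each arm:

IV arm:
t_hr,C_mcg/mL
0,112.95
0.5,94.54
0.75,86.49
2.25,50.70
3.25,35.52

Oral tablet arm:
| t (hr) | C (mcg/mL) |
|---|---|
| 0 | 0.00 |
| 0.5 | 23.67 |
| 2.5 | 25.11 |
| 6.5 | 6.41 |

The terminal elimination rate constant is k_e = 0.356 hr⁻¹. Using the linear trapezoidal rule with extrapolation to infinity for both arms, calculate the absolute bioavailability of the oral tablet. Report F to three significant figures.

Trapezoidal AUC_0→3.25 (IV):
  [0→0.5]: (112.95+94.54)/2 × 0.5 = 51.8725
  [0.5→0.75]: (94.54+86.49)/2 × 0.25 = 22.62875
  [0.75→2.25]: (86.49+50.70)/2 × 1.5 = 102.8925
  [2.25→3.25]: (50.70+35.52)/2 × 1 = 43.11
  Sum = 220.50375 mcg/mL·hr
IV tail: 35.52/0.356 = 99.775; AUC_iv,0→∞ = 220.50375 + 99.775 = 320.27875 mcg/mL·hr
Trapezoidal AUC_0→6.5 (oral tablet):
  [0→0.5]: (0.00+23.67)/2 × 0.5 = 5.9175
  [0.5→2.5]: (23.67+25.11)/2 × 2 = 48.78
  [2.5→6.5]: (25.11+6.41)/2 × 4 = 63.04
  Sum = 117.7375 mcg/mL·hr
oral tablet tail: 6.41/0.356 = 18.006; AUC_ev,0→∞ = 117.7375 + 18.006 = 135.7435 mcg/mL·hr
F = (AUC_ev/D_ev)/(AUC_iv/D_iv) = (135.7435/300)/(320.27875/200) = 0.452478/1.60139 = 0.2826

F = 0.283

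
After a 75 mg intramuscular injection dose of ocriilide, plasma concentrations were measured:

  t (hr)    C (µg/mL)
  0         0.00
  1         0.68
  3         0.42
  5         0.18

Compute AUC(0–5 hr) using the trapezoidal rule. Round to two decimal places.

Trapezoidal AUC_0→5:
  [0→1]: (0.00+0.68)/2 × 1 = 0.34
  [1→3]: (0.68+0.42)/2 × 2 = 1.1
  [3→5]: (0.42+0.18)/2 × 2 = 0.6
  Sum = 2.04 µg/mL·hr

AUC = 2.04 µg/mL·hr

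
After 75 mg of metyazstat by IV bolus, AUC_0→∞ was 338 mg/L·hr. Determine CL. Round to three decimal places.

CL = Dose_iv / AUC_0→∞
   = 75 / 338 = 0.221893 L/hr

CL = 0.222 L/hr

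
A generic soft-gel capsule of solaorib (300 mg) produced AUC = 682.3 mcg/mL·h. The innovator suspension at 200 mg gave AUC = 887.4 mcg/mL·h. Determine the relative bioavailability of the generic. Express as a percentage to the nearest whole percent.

F_rel = 51%

F_rel = (AUC_test/D_test) / (AUC_ref/D_ref)
      = (682.3/300) / (887.4/200)
      = 2.27433 / 4.437 = 0.5126 = 51.26%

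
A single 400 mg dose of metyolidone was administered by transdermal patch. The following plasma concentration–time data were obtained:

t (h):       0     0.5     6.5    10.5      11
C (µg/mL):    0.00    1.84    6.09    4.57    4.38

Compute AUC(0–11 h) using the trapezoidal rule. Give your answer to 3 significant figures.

AUC = 47.8 µg/mL·h

Trapezoidal AUC_0→11:
  [0→0.5]: (0.00+1.84)/2 × 0.5 = 0.46
  [0.5→6.5]: (1.84+6.09)/2 × 6 = 23.79
  [6.5→10.5]: (6.09+4.57)/2 × 4 = 21.32
  [10.5→11]: (4.57+4.38)/2 × 0.5 = 2.2375
  Sum = 47.8075 µg/mL·h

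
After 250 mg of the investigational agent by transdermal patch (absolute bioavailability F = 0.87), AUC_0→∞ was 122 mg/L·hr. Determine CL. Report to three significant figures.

CL = F × Dose / AUC_0→∞
   = 0.87 × 250 / 122 = 1.78279 L/hr

CL = 1.78 L/hr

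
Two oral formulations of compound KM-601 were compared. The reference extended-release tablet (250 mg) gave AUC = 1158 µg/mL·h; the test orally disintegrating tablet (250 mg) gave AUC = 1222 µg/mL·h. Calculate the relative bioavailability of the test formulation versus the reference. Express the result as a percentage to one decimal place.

F_rel = (AUC_test/D_test) / (AUC_ref/D_ref)
      = (1222/250) / (1158/250)
      = 4.888 / 4.632 = 1.0553 = 105.53%

F_rel = 105.5%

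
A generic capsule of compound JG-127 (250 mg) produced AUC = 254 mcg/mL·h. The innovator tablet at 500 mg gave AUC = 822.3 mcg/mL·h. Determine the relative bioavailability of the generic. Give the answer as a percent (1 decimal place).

F_rel = 61.8%

F_rel = (AUC_test/D_test) / (AUC_ref/D_ref)
      = (254/250) / (822.3/500)
      = 1.016 / 1.6446 = 0.6178 = 61.78%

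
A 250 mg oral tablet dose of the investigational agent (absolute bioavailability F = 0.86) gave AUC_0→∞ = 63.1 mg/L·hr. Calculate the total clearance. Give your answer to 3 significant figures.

CL = 3.41 L/hr

CL = F × Dose / AUC_0→∞
   = 0.86 × 250 / 63.1 = 3.40729 L/hr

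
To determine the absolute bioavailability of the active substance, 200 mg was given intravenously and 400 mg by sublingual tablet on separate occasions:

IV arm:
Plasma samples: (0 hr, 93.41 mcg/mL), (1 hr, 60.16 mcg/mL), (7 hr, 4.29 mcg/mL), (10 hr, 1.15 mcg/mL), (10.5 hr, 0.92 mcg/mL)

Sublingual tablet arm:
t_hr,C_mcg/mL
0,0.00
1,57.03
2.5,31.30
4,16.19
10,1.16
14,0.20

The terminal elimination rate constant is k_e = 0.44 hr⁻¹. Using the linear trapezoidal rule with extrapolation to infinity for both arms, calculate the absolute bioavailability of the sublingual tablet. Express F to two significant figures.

F = 0.33

Trapezoidal AUC_0→10.5 (IV):
  [0→1]: (93.41+60.16)/2 × 1 = 76.785
  [1→7]: (60.16+4.29)/2 × 6 = 193.35
  [7→10]: (4.29+1.15)/2 × 3 = 8.16
  [10→10.5]: (1.15+0.92)/2 × 0.5 = 0.5175
  Sum = 278.8125 mcg/mL·hr
IV tail: 0.92/0.44 = 2.091; AUC_iv,0→∞ = 278.8125 + 2.091 = 280.9035 mcg/mL·hr
Trapezoidal AUC_0→14 (sublingual tablet):
  [0→1]: (0.00+57.03)/2 × 1 = 28.515
  [1→2.5]: (57.03+31.30)/2 × 1.5 = 66.2475
  [2.5→4]: (31.30+16.19)/2 × 1.5 = 35.6175
  [4→10]: (16.19+1.16)/2 × 6 = 52.05
  [10→14]: (1.16+0.20)/2 × 4 = 2.72
  Sum = 185.15 mcg/mL·hr
sublingual tablet tail: 0.20/0.44 = 0.455; AUC_ev,0→∞ = 185.15 + 0.455 = 185.605 mcg/mL·hr
F = (AUC_ev/D_ev)/(AUC_iv/D_iv) = (185.605/400)/(280.9035/200) = 0.4640125/1.4045175 = 0.3304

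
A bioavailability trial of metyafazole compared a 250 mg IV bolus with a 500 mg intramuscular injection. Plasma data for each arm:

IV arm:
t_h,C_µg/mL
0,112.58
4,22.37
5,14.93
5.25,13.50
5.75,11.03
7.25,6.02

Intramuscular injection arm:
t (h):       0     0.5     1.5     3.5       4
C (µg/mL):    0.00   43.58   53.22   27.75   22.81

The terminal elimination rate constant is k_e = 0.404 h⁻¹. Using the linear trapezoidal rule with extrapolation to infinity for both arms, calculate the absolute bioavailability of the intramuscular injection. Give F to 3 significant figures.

Trapezoidal AUC_0→7.25 (IV):
  [0→4]: (112.58+22.37)/2 × 4 = 269.9
  [4→5]: (22.37+14.93)/2 × 1 = 18.65
  [5→5.25]: (14.93+13.50)/2 × 0.25 = 3.55375
  [5.25→5.75]: (13.50+11.03)/2 × 0.5 = 6.1325
  [5.75→7.25]: (11.03+6.02)/2 × 1.5 = 12.7875
  Sum = 311.02375 µg/mL·h
IV tail: 6.02/0.404 = 14.901; AUC_iv,0→∞ = 311.02375 + 14.901 = 325.92475 µg/mL·h
Trapezoidal AUC_0→4 (intramuscular injection):
  [0→0.5]: (0.00+43.58)/2 × 0.5 = 10.895
  [0.5→1.5]: (43.58+53.22)/2 × 1 = 48.4
  [1.5→3.5]: (53.22+27.75)/2 × 2 = 80.97
  [3.5→4]: (27.75+22.81)/2 × 0.5 = 12.64
  Sum = 152.905 µg/mL·h
intramuscular injection tail: 22.81/0.404 = 56.460; AUC_ev,0→∞ = 152.905 + 56.460 = 209.365 µg/mL·h
F = (AUC_ev/D_ev)/(AUC_iv/D_iv) = (209.365/500)/(325.92475/250) = 0.41873/1.303699 = 0.3212

F = 0.321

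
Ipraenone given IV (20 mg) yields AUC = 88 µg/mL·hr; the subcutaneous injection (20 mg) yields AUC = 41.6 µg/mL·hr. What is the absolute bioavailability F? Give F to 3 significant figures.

F = 0.473

F = (AUC_ev / D_ev) / (AUC_iv / D_iv)
  = (41.6/20) / (88/20)
  = 2.08 / 4.4 = 0.4727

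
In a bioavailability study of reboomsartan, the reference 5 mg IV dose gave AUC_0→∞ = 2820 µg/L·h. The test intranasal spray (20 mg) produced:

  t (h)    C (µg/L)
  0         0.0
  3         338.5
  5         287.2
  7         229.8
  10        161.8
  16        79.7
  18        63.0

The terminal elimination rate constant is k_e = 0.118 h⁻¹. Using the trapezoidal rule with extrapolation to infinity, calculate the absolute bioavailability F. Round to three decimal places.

F = 0.323

Trapezoidal AUC_0→18 (intranasal spray):
  [0→3]: (0.0+338.5)/2 × 3 = 507.75
  [3→5]: (338.5+287.2)/2 × 2 = 625.7
  [5→7]: (287.2+229.8)/2 × 2 = 517.0
  [7→10]: (229.8+161.8)/2 × 3 = 587.4
  [10→16]: (161.8+79.7)/2 × 6 = 724.5
  [16→18]: (79.7+63.0)/2 × 2 = 142.7
  Sum = 3105.05 µg/L·h
Tail: C_last/k_e = 63.0/0.118 = 533.898
AUC_0→∞ (intranasal spray) = 3105.05 + 533.898 = 3638.948 µg/L·h
F = (AUC_ev/D_ev)/(AUC_iv/D_iv) = (3638.948/20)/(2820/5) = 181.9474/564 = 0.3226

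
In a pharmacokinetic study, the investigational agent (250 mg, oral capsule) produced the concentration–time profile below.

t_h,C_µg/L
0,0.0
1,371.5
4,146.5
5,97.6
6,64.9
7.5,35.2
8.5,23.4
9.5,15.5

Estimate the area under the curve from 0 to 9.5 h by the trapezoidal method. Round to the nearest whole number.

AUC = 1290 µg/L·h

Trapezoidal AUC_0→9.5:
  [0→1]: (0.0+371.5)/2 × 1 = 185.75
  [1→4]: (371.5+146.5)/2 × 3 = 777.0
  [4→5]: (146.5+97.6)/2 × 1 = 122.05
  [5→6]: (97.6+64.9)/2 × 1 = 81.25
  [6→7.5]: (64.9+35.2)/2 × 1.5 = 75.075
  [7.5→8.5]: (35.2+23.4)/2 × 1 = 29.3
  [8.5→9.5]: (23.4+15.5)/2 × 1 = 19.45
  Sum = 1289.875 µg/L·h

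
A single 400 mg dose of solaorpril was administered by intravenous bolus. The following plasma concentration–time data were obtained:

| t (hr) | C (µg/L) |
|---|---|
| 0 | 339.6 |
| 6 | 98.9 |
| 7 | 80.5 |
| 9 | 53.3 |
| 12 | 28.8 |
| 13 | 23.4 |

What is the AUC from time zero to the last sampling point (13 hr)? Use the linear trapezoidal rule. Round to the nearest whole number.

Trapezoidal AUC_0→13:
  [0→6]: (339.6+98.9)/2 × 6 = 1315.5
  [6→7]: (98.9+80.5)/2 × 1 = 89.7
  [7→9]: (80.5+53.3)/2 × 2 = 133.8
  [9→12]: (53.3+28.8)/2 × 3 = 123.15
  [12→13]: (28.8+23.4)/2 × 1 = 26.1
  Sum = 1688.25 µg/L·hr

AUC = 1688 µg/L·hr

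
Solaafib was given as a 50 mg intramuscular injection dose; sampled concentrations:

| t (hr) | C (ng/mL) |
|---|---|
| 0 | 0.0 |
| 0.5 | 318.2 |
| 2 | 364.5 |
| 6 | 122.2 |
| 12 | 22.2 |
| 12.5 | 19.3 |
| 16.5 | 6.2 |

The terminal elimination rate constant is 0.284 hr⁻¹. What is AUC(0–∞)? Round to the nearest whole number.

AUC = 2081 ng/mL·hr

Trapezoidal AUC_0→16.5:
  [0→0.5]: (0.0+318.2)/2 × 0.5 = 79.55
  [0.5→2]: (318.2+364.5)/2 × 1.5 = 512.025
  [2→6]: (364.5+122.2)/2 × 4 = 973.4
  [6→12]: (122.2+22.2)/2 × 6 = 433.2
  [12→12.5]: (22.2+19.3)/2 × 0.5 = 10.375
  [12.5→16.5]: (19.3+6.2)/2 × 4 = 51.0
  Sum = 2059.55 ng/mL·hr
Extrapolated tail: C_last / k_e = 6.2 / 0.284 = 21.831
AUC_0→∞ = 2059.55 + 21.831 = 2081.381 ng/mL·hr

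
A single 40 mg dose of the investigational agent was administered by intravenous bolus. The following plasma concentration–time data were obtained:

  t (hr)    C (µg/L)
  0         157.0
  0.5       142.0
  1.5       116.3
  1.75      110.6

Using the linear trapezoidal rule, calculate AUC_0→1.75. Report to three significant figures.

AUC = 232 µg/L·hr

Trapezoidal AUC_0→1.75:
  [0→0.5]: (157.0+142.0)/2 × 0.5 = 74.75
  [0.5→1.5]: (142.0+116.3)/2 × 1 = 129.15
  [1.5→1.75]: (116.3+110.6)/2 × 0.25 = 28.3625
  Sum = 232.2625 µg/L·hr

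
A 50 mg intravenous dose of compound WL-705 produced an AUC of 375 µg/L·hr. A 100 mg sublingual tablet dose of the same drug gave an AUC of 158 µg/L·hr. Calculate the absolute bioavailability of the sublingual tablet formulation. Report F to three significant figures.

F = 0.211

F = (AUC_ev / D_ev) / (AUC_iv / D_iv)
  = (158/100) / (375/50)
  = 1.58 / 7.5 = 0.2107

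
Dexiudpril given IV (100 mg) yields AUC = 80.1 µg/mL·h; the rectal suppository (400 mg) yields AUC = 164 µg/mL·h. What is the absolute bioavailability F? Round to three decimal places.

F = 0.512

F = (AUC_ev / D_ev) / (AUC_iv / D_iv)
  = (164/400) / (80.1/100)
  = 0.41 / 0.801 = 0.5119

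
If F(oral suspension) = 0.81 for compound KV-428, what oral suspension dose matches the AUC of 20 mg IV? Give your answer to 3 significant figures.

For equal systemic exposure: F × D_ev = D_iv
D_ev = D_iv / F = 20 / 0.81 = 24.6914 mg

D_oral = 24.7 mg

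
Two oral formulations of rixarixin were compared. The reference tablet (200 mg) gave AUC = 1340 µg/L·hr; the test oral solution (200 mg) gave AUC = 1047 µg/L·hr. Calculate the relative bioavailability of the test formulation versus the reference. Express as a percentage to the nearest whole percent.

F_rel = (AUC_test/D_test) / (AUC_ref/D_ref)
      = (1047/200) / (1340/200)
      = 5.235 / 6.7 = 0.7813 = 78.13%

F_rel = 78%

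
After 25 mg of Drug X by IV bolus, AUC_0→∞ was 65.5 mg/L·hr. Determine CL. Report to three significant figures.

CL = Dose_iv / AUC_0→∞
   = 25 / 65.5 = 0.381679 L/hr

CL = 0.382 L/hr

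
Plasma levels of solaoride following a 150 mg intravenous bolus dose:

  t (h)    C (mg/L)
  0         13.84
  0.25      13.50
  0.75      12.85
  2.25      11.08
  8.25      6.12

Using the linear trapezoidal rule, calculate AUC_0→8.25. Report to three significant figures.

Trapezoidal AUC_0→8.25:
  [0→0.25]: (13.84+13.50)/2 × 0.25 = 3.4175
  [0.25→0.75]: (13.50+12.85)/2 × 0.5 = 6.5875
  [0.75→2.25]: (12.85+11.08)/2 × 1.5 = 17.9475
  [2.25→8.25]: (11.08+6.12)/2 × 6 = 51.6
  Sum = 79.5525 mg/L·h

AUC = 79.6 mg/L·h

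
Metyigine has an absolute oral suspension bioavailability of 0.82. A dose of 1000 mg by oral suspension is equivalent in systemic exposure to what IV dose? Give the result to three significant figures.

Systemic exposure from an extravascular dose = F × D_ev, so the equivalent IV dose is F × D_ev.
D_iv = F × D_ev = 0.82 × 1000 = 820 mg

D_iv = 820 mg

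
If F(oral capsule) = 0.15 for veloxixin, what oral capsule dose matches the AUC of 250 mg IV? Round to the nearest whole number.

D_oral = 1667 mg

For equal systemic exposure: F × D_ev = D_iv
D_ev = D_iv / F = 250 / 0.15 = 1666.67 mg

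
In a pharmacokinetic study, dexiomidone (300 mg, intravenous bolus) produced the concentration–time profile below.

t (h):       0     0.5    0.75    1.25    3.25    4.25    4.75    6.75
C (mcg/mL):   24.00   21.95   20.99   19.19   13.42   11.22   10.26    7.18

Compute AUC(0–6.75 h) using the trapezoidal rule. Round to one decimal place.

AUC = 94.6 mcg/mL·h

Trapezoidal AUC_0→6.75:
  [0→0.5]: (24.00+21.95)/2 × 0.5 = 11.4875
  [0.5→0.75]: (21.95+20.99)/2 × 0.25 = 5.3675
  [0.75→1.25]: (20.99+19.19)/2 × 0.5 = 10.045
  [1.25→3.25]: (19.19+13.42)/2 × 2 = 32.61
  [3.25→4.25]: (13.42+11.22)/2 × 1 = 12.32
  [4.25→4.75]: (11.22+10.26)/2 × 0.5 = 5.37
  [4.75→6.75]: (10.26+7.18)/2 × 2 = 17.44
  Sum = 94.64 mcg/mL·h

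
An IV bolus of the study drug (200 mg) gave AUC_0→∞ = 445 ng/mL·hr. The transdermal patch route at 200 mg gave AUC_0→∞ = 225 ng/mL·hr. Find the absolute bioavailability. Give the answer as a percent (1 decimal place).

F = (AUC_ev / D_ev) / (AUC_iv / D_iv)
  = (225/200) / (445/200)
  = 1.125 / 2.225 = 0.5056
  = 50.56%

F = 50.6%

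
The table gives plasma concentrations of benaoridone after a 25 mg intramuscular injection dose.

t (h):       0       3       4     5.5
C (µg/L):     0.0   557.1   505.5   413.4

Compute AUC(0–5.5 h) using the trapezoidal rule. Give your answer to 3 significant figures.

AUC = 2060 µg/L·h

Trapezoidal AUC_0→5.5:
  [0→3]: (0.0+557.1)/2 × 3 = 835.65
  [3→4]: (557.1+505.5)/2 × 1 = 531.3
  [4→5.5]: (505.5+413.4)/2 × 1.5 = 689.175
  Sum = 2056.125 µg/L·h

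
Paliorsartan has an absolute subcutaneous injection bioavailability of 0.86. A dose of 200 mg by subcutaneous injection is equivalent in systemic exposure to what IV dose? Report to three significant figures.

D_iv = 172 mg

Systemic exposure from an extravascular dose = F × D_ev, so the equivalent IV dose is F × D_ev.
D_iv = F × D_ev = 0.86 × 200 = 172 mg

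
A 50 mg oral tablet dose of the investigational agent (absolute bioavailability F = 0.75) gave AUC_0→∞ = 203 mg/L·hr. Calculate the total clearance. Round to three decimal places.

CL = 0.185 L/hr

CL = F × Dose / AUC_0→∞
   = 0.75 × 50 / 203 = 0.184729 L/hr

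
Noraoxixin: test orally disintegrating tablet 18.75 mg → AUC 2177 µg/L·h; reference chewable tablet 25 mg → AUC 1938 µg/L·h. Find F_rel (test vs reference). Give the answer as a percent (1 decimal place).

F_rel = 149.8%

F_rel = (AUC_test/D_test) / (AUC_ref/D_ref)
      = (2177/18.75) / (1938/25)
      = 116.107 / 77.52 = 1.4978 = 149.78%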